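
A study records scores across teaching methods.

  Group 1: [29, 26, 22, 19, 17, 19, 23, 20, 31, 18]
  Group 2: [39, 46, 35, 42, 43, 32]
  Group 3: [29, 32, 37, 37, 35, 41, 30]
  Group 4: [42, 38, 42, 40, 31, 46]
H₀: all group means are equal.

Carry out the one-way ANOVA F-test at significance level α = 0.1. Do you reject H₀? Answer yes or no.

reject H₀: yes

Group means [22.40, 39.50, 34.43, 39.83], grand mean 32.448
SSB = Σnᵢ(x̄ᵢ−x̄)² = 1662.725; SSW = ΣΣ(x−x̄ᵢ)² = 586.448
MSB = 1662.725/3 = 554.2416; MSW = 586.448/25 = 23.4579
F = MSB/MSW = 23.6271
df = (3, 25)
p-value (upper-tail) = 0.00000
At α=0.1: p < α → reject H₀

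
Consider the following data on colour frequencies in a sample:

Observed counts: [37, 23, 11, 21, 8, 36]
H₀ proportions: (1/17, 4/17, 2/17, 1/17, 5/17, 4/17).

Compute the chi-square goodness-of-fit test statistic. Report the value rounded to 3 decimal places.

test statistic = 156.444

n = 136; E_i = n·p_i = [8.00, 32.00, 16.00, 8.00, 40.00, 32.00]
χ² = (37−8.00)²/8.00 + (23−32.00)²/32.00 + (11−16.00)²/16.00 + (21−8.00)²/8.00 + (8−40.00)²/40.00 + (36−32.00)²/32.00 = 156.4437
df = 5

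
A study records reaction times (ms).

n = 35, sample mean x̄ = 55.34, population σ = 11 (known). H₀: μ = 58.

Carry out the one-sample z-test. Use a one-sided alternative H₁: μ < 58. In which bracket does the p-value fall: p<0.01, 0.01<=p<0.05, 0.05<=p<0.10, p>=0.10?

p-value bracket: 0.05<=p<0.10

SE = σ/√n = 11/√35 = 1.8593
z = (x̄−μ₀)/SE = (55.34−58)/1.8593 = -1.4306
p-value (one-sided, H₁ less) = 0.07627
→ bracket: 0.05<=p<0.10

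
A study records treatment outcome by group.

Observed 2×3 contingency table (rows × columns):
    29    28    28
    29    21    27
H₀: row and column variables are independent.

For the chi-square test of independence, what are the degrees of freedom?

degrees of freedom = 2

df = (r−1)(c−1) = (2−1)·(3−1) = 2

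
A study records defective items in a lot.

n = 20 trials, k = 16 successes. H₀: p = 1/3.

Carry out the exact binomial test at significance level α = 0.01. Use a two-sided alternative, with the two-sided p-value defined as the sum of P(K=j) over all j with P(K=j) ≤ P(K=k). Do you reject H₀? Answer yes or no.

reject H₀: yes

Exact binomial: n=20, k=16, p₀=1/3=0.3333
P(X=j) = C(n,j)·p₀^j·(1−p₀)^(n−j); p = Σ P(X=j) over j with P(X=j) ≤ P(X=16)
p-value (two-sided) = 0.00003
At α=0.01: p < α → reject H₀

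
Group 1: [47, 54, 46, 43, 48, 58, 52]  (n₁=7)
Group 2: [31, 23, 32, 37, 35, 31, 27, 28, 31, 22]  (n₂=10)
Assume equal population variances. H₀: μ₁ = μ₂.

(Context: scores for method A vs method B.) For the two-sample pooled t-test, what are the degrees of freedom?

degrees of freedom = 15

df = n₁ + n₂ − 2 = 7 + 10 − 2 = 15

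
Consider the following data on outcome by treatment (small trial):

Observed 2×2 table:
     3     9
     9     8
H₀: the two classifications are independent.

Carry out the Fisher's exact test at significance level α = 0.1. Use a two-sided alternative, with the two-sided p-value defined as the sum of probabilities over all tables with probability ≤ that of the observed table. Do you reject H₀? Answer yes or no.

Margins: r₁=12, r₂=17, c₁=12, c₂=17, n=29
p_obs = C(12,3)·C(17,9)/C(29,12); sum pmf over tables with pmf ≤ p_obs
p-value (two-sided) = 0.25097
At α=0.1: p ≥ α → fail to reject H₀

reject H₀: no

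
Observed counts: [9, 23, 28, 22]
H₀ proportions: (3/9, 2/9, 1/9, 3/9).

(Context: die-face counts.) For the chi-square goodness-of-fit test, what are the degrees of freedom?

degrees of freedom = 3

df = k − 1 = 4 − 1 = 3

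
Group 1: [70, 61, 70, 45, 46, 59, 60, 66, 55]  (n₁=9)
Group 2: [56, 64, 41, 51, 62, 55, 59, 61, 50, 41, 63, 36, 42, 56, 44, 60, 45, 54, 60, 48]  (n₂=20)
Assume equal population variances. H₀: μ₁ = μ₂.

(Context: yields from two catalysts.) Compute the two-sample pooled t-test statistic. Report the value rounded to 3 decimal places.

test statistic = 1.908

x̄₁=59.111, s₁=9.198, n₁=9
x̄₂=52.400, s₂=8.574, n₂=20
s_p² = [8·9.198² + 19·8.574²]/27 = 76.8033
SE = √(s_p²·(1/9+1/20)) = 3.5177
t = (59.111−52.400)/3.5177 = 1.9078
df = 27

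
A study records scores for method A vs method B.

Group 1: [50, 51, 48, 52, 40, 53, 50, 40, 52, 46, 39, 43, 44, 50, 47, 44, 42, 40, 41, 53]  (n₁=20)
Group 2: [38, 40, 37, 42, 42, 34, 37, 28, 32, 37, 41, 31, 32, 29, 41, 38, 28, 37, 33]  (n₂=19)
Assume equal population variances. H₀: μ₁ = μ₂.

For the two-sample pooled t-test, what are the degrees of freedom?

df = n₁ + n₂ − 2 = 20 + 19 − 2 = 37

degrees of freedom = 37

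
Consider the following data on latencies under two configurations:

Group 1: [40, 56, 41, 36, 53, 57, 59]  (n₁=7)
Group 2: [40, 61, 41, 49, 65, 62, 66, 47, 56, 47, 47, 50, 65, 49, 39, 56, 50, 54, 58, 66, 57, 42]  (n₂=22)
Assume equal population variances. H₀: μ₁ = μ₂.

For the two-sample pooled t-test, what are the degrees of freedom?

degrees of freedom = 27

df = n₁ + n₂ − 2 = 7 + 22 − 2 = 27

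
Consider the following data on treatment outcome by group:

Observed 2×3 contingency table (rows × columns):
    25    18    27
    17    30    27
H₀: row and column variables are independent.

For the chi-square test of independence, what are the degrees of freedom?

degrees of freedom = 2

df = (r−1)(c−1) = (2−1)·(3−1) = 2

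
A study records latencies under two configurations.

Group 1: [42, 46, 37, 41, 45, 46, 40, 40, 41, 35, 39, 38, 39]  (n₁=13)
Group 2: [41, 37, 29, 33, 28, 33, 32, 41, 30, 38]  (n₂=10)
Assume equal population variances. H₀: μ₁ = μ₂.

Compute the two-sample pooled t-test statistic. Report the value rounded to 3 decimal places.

test statistic = 3.823

x̄₁=40.692, s₁=3.376, n₁=13
x̄₂=34.200, s₂=4.780, n₂=10
s_p² = [12·3.376² + 9·4.780²]/21 = 16.3033
SE = √(s_p²·(1/13+1/10)) = 1.6984
t = (40.692−34.200)/1.6984 = 3.8227
df = 21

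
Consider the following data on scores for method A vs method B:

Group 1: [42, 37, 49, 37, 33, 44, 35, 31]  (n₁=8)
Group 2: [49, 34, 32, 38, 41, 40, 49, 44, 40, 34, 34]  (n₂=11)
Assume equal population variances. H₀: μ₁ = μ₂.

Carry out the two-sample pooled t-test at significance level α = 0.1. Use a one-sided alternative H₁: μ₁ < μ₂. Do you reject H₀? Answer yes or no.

reject H₀: no

x̄₁=38.500, s₁=6.047, n₁=8
x̄₂=39.545, s₂=5.939, n₂=11
s_p² = [7·6.047² + 10·5.939²]/17 = 35.8075
SE = √(s_p²·(1/8+1/11)) = 2.7805
t = (38.500−39.545)/2.7805 = -0.3760
df = 17
p-value (one-sided, H₁ less) = 0.35579
At α=0.1: p ≥ α → fail to reject H₀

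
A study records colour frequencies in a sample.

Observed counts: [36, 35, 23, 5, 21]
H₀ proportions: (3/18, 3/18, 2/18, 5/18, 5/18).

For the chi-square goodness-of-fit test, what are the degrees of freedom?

degrees of freedom = 4

df = k − 1 = 5 − 1 = 4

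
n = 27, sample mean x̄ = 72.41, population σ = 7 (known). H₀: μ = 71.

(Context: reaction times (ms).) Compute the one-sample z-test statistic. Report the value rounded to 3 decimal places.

SE = σ/√n = 7/√27 = 1.3472
z = (x̄−μ₀)/SE = (72.41−71)/1.3472 = 1.0467

test statistic = 1.047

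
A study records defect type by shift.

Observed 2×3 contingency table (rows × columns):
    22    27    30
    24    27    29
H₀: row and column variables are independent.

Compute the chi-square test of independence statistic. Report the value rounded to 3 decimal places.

Row totals [79, 80], col totals [46, 54, 59], n=159
χ² = (22−22.86)²/22.86 + (27−26.83)²/26.83 + (30−29.31)²/29.31 + (24−23.14)²/23.14 + (27−27.17)²/27.17 + (29−29.69)²/29.69 = 0.0976
df = 2

test statistic = 0.098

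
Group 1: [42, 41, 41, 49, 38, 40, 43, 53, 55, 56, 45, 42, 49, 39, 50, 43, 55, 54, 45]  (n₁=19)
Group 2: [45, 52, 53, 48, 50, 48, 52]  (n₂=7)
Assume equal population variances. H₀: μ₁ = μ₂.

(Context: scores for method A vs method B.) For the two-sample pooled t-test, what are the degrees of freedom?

degrees of freedom = 24

df = n₁ + n₂ − 2 = 19 + 7 − 2 = 24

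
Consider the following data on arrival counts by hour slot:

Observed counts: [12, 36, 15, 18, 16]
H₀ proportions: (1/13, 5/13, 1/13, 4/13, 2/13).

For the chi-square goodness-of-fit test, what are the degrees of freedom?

df = k − 1 = 5 − 1 = 4

degrees of freedom = 4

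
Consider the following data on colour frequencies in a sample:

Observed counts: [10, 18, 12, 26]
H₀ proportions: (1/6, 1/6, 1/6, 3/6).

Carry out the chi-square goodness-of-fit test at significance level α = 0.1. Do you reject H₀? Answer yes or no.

n = 66; E_i = n·p_i = [11.00, 11.00, 11.00, 33.00]
χ² = (10−11.00)²/11.00 + (18−11.00)²/11.00 + (12−11.00)²/11.00 + (26−33.00)²/33.00 = 6.1212
df = 3
p-value (upper-tail) = 0.10586
At α=0.1: p ≥ α → fail to reject H₀

reject H₀: no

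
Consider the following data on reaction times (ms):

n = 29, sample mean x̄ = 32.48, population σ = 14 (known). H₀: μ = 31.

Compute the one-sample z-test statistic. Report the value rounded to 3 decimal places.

test statistic = 0.569

SE = σ/√n = 14/√29 = 2.5997
z = (x̄−μ₀)/SE = (32.48−31)/2.5997 = 0.5693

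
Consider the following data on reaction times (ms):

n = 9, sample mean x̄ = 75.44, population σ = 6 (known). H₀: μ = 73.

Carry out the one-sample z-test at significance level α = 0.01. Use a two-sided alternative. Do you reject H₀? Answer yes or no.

SE = σ/√n = 6/√9 = 2.0000
z = (x̄−μ₀)/SE = (75.44−73)/2.0000 = 1.2200
p-value (two-sided) = 0.22246
At α=0.01: p ≥ α → fail to reject H₀

reject H₀: no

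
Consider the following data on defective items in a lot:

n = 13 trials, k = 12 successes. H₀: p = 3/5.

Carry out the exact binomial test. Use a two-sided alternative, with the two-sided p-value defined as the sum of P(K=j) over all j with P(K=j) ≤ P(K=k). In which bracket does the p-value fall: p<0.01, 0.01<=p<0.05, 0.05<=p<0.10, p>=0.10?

p-value bracket: 0.01<=p<0.05

Exact binomial: n=13, k=12, p₀=3/5=0.6000
P(X=j) = C(n,j)·p₀^j·(1−p₀)^(n−j); p = Σ P(X=j) over j with P(X=j) ≤ P(X=12)
p-value (two-sided) = 0.02042
→ bracket: 0.01<=p<0.05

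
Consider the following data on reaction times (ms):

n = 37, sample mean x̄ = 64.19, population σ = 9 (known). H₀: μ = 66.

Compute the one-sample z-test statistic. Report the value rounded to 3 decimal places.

SE = σ/√n = 9/√37 = 1.4796
z = (x̄−μ₀)/SE = (64.19−66)/1.4796 = -1.2233

test statistic = -1.223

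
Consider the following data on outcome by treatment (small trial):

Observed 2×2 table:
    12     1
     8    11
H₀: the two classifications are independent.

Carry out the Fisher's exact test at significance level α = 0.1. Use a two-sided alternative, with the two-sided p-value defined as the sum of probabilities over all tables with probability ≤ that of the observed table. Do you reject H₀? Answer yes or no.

Margins: r₁=13, r₂=19, c₁=20, c₂=12, n=32
p_obs = C(13,12)·C(19,8)/C(32,20); sum pmf over tables with pmf ≤ p_obs
p-value (two-sided) = 0.00787
At α=0.1: p < α → reject H₀

reject H₀: yes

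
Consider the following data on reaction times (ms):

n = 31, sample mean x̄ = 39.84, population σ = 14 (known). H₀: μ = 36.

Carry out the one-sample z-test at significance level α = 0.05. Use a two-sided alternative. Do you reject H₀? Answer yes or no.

reject H₀: no

SE = σ/√n = 14/√31 = 2.5145
z = (x̄−μ₀)/SE = (39.84−36)/2.5145 = 1.5272
p-value (two-sided) = 0.12672
At α=0.05: p ≥ α → fail to reject H₀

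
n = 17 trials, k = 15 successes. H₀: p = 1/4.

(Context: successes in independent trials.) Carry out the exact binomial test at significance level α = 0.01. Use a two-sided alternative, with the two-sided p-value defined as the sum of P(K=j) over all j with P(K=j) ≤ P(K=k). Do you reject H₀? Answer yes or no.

Exact binomial: n=17, k=15, p₀=1/4=0.2500
P(X=j) = C(n,j)·p₀^j·(1−p₀)^(n−j); p = Σ P(X=j) over j with P(X=j) ≤ P(X=15)
p-value (two-sided) = 0.00000
At α=0.01: p < α → reject H₀

reject H₀: yes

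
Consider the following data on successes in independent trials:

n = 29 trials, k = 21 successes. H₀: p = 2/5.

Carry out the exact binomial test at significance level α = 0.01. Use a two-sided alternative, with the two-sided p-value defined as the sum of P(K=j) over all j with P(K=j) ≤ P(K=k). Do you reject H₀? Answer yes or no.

reject H₀: yes

Exact binomial: n=29, k=21, p₀=2/5=0.4000
P(X=j) = C(n,j)·p₀^j·(1−p₀)^(n−j); p = Σ P(X=j) over j with P(X=j) ≤ P(X=21)
p-value (two-sided) = 0.00049
At α=0.01: p < α → reject H₀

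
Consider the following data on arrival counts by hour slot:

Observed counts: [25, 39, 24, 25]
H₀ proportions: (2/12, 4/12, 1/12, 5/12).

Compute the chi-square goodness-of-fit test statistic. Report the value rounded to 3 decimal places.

n = 113; E_i = n·p_i = [18.83, 37.67, 9.42, 47.08]
χ² = (25−18.83)²/18.83 + (39−37.67)²/37.67 + (24−9.42)²/9.42 + (25−47.08)²/47.08 = 35.0088
df = 3

test statistic = 35.009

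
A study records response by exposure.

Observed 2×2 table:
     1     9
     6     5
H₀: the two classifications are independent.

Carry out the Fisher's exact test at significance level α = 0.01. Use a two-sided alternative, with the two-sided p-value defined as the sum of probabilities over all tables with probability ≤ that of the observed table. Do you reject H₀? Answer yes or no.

reject H₀: no

Margins: r₁=10, r₂=11, c₁=7, c₂=14, n=21
p_obs = C(10,1)·C(11,6)/C(21,7); sum pmf over tables with pmf ≤ p_obs
p-value (two-sided) = 0.06347
At α=0.01: p ≥ α → fail to reject H₀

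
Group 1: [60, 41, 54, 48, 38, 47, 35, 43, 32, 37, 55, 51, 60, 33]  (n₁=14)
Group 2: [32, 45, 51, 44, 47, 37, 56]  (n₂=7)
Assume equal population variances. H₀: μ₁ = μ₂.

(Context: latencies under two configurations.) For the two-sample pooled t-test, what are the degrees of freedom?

df = n₁ + n₂ − 2 = 14 + 7 − 2 = 19

degrees of freedom = 19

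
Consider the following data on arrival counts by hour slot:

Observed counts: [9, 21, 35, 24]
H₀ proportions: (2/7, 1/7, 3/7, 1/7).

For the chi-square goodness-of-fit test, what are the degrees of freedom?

degrees of freedom = 3

df = k − 1 = 4 − 1 = 3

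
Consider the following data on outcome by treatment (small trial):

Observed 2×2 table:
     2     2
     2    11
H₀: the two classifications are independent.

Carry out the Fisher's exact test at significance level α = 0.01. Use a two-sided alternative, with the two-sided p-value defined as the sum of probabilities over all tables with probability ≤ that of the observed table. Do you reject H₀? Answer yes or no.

reject H₀: no

Margins: r₁=4, r₂=13, c₁=4, c₂=13, n=17
p_obs = C(4,2)·C(13,2)/C(17,4); sum pmf over tables with pmf ≤ p_obs
p-value (two-sided) = 0.21891
At α=0.01: p ≥ α → fail to reject H₀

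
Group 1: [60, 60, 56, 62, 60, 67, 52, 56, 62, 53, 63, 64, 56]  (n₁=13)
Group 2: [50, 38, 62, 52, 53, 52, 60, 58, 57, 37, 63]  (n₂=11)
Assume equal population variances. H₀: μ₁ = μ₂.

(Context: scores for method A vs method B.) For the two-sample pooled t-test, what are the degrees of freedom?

df = n₁ + n₂ − 2 = 13 + 11 − 2 = 22

degrees of freedom = 22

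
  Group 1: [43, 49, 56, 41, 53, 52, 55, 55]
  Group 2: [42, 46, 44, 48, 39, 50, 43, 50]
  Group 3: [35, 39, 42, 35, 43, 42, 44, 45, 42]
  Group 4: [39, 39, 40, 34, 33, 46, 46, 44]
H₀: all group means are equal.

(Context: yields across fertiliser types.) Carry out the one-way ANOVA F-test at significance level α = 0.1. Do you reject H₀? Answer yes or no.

reject H₀: yes

Group means [50.50, 45.25, 40.78, 40.12], grand mean 44.061
SSB = Σnᵢ(x̄ᵢ−x̄)² = 563.948; SSW = ΣΣ(x−x̄ᵢ)² = 619.931
MSB = 563.948/3 = 187.9827; MSW = 619.931/29 = 21.3769
F = MSB/MSW = 8.7937
df = (3, 29)
p-value (upper-tail) = 0.00027
At α=0.1: p < α → reject H₀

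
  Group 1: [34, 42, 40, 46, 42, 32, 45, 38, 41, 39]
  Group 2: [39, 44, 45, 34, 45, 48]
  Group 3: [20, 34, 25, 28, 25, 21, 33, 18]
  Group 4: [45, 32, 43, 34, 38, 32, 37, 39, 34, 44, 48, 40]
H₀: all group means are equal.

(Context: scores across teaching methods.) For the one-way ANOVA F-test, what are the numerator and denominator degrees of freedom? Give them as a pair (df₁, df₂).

k = 4 groups, N = 36 total
df = (k−1, N−k) = (4−1, 36−4) = (3, 32)

degrees of freedom = [3, 32]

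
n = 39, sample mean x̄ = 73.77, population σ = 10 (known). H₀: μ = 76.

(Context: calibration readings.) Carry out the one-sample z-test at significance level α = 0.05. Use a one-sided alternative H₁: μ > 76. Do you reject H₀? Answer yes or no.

reject H₀: no

SE = σ/√n = 10/√39 = 1.6013
z = (x̄−μ₀)/SE = (73.77−76)/1.6013 = -1.3926
p-value (one-sided, H₁ greater) = 0.91813
At α=0.05: p ≥ α → fail to reject H₀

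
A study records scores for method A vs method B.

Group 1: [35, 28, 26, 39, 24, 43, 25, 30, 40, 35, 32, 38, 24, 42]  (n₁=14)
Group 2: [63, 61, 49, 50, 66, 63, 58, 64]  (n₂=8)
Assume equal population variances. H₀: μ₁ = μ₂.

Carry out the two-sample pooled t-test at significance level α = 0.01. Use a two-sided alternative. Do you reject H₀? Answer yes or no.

reject H₀: yes

x̄₁=32.929, s₁=6.844, n₁=14
x̄₂=59.250, s₂=6.453, n₂=8
s_p² = [13·6.844² + 7·6.453²]/20 = 45.0214
SE = √(s_p²·(1/14+1/8)) = 2.9738
t = (32.929−59.250)/2.9738 = -8.8511
df = 20
p-value (two-sided) = 0.00000
At α=0.01: p < α → reject H₀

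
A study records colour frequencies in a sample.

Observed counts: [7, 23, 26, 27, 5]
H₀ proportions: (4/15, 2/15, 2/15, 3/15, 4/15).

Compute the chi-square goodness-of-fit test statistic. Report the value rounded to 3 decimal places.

n = 88; E_i = n·p_i = [23.47, 11.73, 11.73, 17.60, 23.47]
χ² = (7−23.47)²/23.47 + (23−11.73)²/11.73 + (26−11.73)²/11.73 + (27−17.60)²/17.60 + (5−23.47)²/23.47 = 59.2727
df = 4

test statistic = 59.273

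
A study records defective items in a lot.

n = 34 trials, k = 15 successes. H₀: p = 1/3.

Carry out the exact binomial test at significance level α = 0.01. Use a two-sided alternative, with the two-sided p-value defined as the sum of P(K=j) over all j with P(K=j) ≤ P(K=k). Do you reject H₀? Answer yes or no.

reject H₀: no

Exact binomial: n=34, k=15, p₀=1/3=0.3333
P(X=j) = C(n,j)·p₀^j·(1−p₀)^(n−j); p = Σ P(X=j) over j with P(X=j) ≤ P(X=15)
p-value (two-sided) = 0.20346
At α=0.01: p ≥ α → fail to reject H₀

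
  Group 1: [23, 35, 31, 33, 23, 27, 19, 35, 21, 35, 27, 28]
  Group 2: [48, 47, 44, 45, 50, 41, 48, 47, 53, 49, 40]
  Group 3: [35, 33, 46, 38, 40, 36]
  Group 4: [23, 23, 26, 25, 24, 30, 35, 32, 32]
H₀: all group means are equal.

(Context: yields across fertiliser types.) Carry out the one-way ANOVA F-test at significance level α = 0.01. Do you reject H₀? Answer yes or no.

reject H₀: yes

Group means [28.08, 46.55, 38.00, 27.78], grand mean 34.921
SSB = Σnᵢ(x̄ᵢ−x̄)² = 2563.564; SSW = ΣΣ(x−x̄ᵢ)² = 779.199
MSB = 2563.564/3 = 854.5212; MSW = 779.199/34 = 22.9176
F = MSB/MSW = 37.2866
df = (3, 34)
p-value (upper-tail) = 0.00000
At α=0.01: p < α → reject H₀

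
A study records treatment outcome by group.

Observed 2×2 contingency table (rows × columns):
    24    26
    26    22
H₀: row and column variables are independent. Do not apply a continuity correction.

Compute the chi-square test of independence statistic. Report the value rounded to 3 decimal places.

Row totals [50, 48], col totals [50, 48], n=98
χ² = (24−25.51)²/25.51 + (26−24.49)²/24.49 + (26−24.49)²/24.49 + (22−23.51)²/23.51 = 0.3727
df = 1

test statistic = 0.373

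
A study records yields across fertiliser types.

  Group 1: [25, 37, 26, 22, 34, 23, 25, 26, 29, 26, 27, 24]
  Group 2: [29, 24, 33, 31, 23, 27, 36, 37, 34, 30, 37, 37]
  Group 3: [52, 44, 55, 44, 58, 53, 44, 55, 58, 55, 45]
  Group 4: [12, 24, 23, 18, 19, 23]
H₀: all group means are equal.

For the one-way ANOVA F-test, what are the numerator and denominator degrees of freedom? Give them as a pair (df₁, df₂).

k = 4 groups, N = 41 total
df = (k−1, N−k) = (4−1, 41−4) = (3, 37)

degrees of freedom = [3, 37]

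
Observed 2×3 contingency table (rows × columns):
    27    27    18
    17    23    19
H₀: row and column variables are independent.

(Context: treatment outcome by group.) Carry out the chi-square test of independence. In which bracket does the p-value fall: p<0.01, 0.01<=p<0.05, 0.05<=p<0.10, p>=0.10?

p-value bracket: p>=0.10

Row totals [72, 59], col totals [44, 50, 37], n=131
χ² = (27−24.18)²/24.18 + (27−27.48)²/27.48 + (18−20.34)²/20.34 + (17−19.82)²/19.82 + (23−22.52)²/22.52 + (19−16.66)²/16.66 = 1.3429
df = 2
p-value (upper-tail) = 0.51097
→ bracket: p>=0.10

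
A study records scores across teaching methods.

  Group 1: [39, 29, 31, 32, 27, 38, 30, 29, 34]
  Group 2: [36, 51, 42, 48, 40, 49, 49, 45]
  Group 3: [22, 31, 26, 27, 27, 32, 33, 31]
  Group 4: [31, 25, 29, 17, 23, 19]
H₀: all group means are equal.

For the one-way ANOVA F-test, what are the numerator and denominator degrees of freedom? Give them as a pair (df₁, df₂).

degrees of freedom = [3, 27]

k = 4 groups, N = 31 total
df = (k−1, N−k) = (4−1, 31−4) = (3, 27)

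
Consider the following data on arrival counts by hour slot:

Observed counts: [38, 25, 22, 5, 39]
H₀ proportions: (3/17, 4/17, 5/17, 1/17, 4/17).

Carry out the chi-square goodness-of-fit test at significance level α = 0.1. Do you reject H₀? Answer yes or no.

reject H₀: yes

n = 129; E_i = n·p_i = [22.76, 30.35, 37.94, 7.59, 30.35]
χ² = (38−22.76)²/22.76 + (25−30.35)²/30.35 + (22−37.94)²/37.94 + (5−7.59)²/7.59 + (39−30.35)²/30.35 = 21.1842
df = 4
p-value (upper-tail) = 0.00029
At α=0.1: p < α → reject H₀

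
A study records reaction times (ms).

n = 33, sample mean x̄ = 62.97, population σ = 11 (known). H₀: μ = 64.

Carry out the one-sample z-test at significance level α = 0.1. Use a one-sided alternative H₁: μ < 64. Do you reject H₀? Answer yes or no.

reject H₀: no

SE = σ/√n = 11/√33 = 1.9149
z = (x̄−μ₀)/SE = (62.97−64)/1.9149 = -0.5379
p-value (one-sided, H₁ less) = 0.29532
At α=0.1: p ≥ α → fail to reject H₀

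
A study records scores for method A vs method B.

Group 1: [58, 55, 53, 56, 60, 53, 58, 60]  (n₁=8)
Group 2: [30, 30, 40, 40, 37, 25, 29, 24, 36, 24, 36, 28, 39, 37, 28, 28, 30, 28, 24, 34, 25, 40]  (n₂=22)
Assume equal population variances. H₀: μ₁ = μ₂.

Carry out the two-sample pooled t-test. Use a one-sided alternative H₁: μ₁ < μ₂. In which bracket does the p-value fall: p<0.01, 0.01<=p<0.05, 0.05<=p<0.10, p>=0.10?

p-value bracket: p>=0.10

x̄₁=56.625, s₁=2.825, n₁=8
x̄₂=31.455, s₂=5.755, n₂=22
s_p² = [7·2.825² + 21·5.755²]/28 = 26.8332
SE = √(s_p²·(1/8+1/22)) = 2.1387
t = (56.625−31.455)/2.1387 = 11.7693
df = 28
p-value (one-sided, H₁ less) = 1.00000
→ bracket: p>=0.10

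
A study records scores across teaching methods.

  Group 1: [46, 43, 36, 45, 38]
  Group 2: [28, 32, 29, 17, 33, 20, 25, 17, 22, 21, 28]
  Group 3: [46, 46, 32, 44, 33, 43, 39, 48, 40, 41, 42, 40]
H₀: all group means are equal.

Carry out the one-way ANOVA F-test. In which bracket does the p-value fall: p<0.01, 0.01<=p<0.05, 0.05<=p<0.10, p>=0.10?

Group means [41.60, 24.73, 41.17], grand mean 34.786
SSB = Σnᵢ(x̄ᵢ−x̄)² = 1833.666; SSW = ΣΣ(x−x̄ᵢ)² = 665.048
MSB = 1833.666/2 = 916.8329; MSW = 665.048/25 = 26.6019
F = MSB/MSW = 34.4649
df = (2, 25)
p-value (upper-tail) = 0.00000
→ bracket: p<0.01

p-value bracket: p<0.01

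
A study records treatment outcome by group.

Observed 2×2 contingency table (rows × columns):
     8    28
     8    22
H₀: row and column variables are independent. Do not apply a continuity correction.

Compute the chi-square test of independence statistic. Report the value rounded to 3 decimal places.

Row totals [36, 30], col totals [16, 50], n=66
χ² = (8−8.73)²/8.73 + (28−27.27)²/27.27 + (8−7.27)²/7.27 + (22−22.73)²/22.73 = 0.1760
df = 1

test statistic = 0.176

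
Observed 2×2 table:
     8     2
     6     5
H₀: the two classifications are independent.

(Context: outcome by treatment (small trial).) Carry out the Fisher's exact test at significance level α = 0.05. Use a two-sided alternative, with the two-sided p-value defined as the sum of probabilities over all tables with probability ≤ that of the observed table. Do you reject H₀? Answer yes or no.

Margins: r₁=10, r₂=11, c₁=14, c₂=7, n=21
p_obs = C(10,8)·C(11,6)/C(21,14); sum pmf over tables with pmf ≤ p_obs
p-value (two-sided) = 0.36146
At α=0.05: p ≥ α → fail to reject H₀

reject H₀: no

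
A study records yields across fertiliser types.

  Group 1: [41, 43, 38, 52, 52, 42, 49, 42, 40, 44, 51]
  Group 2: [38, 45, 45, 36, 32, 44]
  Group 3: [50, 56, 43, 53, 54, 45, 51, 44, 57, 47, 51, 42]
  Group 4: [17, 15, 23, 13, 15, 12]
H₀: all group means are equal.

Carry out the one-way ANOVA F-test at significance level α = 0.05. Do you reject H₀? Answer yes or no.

Group means [44.91, 40.00, 49.42, 15.83], grand mean 40.629
SSB = Σnᵢ(x̄ᵢ−x̄)² = 4819.512; SSW = ΣΣ(x−x̄ᵢ)² = 780.659
MSB = 4819.512/3 = 1606.5041; MSW = 780.659/31 = 25.1826
F = MSB/MSW = 63.7943
df = (3, 31)
p-value (upper-tail) = 0.00000
At α=0.05: p < α → reject H₀

reject H₀: yes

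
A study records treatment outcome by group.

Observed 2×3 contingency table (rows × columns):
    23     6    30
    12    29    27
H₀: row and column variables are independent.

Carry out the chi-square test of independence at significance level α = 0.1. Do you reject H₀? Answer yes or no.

reject H₀: yes

Row totals [59, 68], col totals [35, 35, 57], n=127
χ² = (23−16.26)²/16.26 + (6−16.26)²/16.26 + (30−26.48)²/26.48 + (12−18.74)²/18.74 + (29−18.74)²/18.74 + (27−30.52)²/30.52 = 18.1828
df = 2
p-value (upper-tail) = 0.00011
At α=0.1: p < α → reject H₀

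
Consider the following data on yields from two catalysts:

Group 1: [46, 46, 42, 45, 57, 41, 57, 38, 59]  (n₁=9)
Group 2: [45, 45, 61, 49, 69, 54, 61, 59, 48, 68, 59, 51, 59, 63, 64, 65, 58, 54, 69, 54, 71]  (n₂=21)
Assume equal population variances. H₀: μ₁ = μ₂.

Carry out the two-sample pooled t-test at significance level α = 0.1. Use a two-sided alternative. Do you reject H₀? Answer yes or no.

reject H₀: yes

x̄₁=47.889, s₁=7.785, n₁=9
x̄₂=58.381, s₂=7.921, n₂=21
s_p² = [8·7.785² + 20·7.921²]/28 = 62.1372
SE = √(s_p²·(1/9+1/21)) = 3.1405
t = (47.889−58.381)/3.1405 = -3.3408
df = 28
p-value (two-sided) = 0.00238
At α=0.1: p < α → reject H₀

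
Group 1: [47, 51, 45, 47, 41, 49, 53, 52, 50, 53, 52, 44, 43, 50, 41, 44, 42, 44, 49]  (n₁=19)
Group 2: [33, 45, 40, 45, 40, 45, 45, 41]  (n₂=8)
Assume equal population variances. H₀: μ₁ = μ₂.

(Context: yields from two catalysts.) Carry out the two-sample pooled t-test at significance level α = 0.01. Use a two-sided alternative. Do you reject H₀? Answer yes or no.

x̄₁=47.211, s₁=4.131, n₁=19
x̄₂=41.750, s₂=4.234, n₂=8
s_p² = [18·4.131² + 7·4.234²]/25 = 17.3063
SE = √(s_p²·(1/19+1/8)) = 1.7533
t = (47.211−41.750)/1.7533 = 3.1144
df = 25
p-value (two-sided) = 0.00458
At α=0.01: p < α → reject H₀

reject H₀: yes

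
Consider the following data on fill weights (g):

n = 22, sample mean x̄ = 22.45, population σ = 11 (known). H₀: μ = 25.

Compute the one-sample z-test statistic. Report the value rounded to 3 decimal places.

SE = σ/√n = 11/√22 = 2.3452
z = (x̄−μ₀)/SE = (22.45−25)/2.3452 = -1.0873

test statistic = -1.087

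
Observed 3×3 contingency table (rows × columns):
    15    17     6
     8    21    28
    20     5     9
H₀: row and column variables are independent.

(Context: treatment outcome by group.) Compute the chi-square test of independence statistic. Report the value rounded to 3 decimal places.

test statistic = 26.910

Row totals [38, 57, 34], col totals [43, 43, 43], n=129
χ² = (15−12.67)²/12.67 + (17−12.67)²/12.67 + (6−12.67)²/12.67 + (8−19.00)²/19.00 + (21−19.00)²/19.00 + (28−19.00)²/19.00 + (20−11.33)²/11.33 + (5−11.33)²/11.33 + (9−11.33)²/11.33 = 26.9102
df = 4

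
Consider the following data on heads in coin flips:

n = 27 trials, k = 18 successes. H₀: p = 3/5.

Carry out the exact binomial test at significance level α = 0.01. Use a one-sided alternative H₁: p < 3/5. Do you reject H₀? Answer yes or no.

Exact binomial: n=27, k=18, p₀=3/5=0.6000
P(X≤18) from Σ C(n,i)·p₀^i·(1−p₀)^(n−i)
p-value (one-sided, H₁ less) = 0.81605
At α=0.01: p ≥ α → fail to reject H₀

reject H₀: no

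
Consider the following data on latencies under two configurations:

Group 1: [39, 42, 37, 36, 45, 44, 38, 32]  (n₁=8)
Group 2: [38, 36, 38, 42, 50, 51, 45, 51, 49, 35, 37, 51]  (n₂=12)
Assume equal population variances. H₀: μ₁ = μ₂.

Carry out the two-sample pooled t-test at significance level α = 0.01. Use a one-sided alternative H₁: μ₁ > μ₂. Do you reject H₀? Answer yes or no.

reject H₀: no

x̄₁=39.125, s₁=4.357, n₁=8
x̄₂=43.583, s₂=6.585, n₂=12
s_p² = [7·4.357² + 11·6.585²]/18 = 33.8773
SE = √(s_p²·(1/8+1/12)) = 2.6566
t = (39.125−43.583)/2.6566 = -1.6782
df = 18
p-value (one-sided, H₁ greater) = 0.94471
At α=0.01: p ≥ α → fail to reject H₀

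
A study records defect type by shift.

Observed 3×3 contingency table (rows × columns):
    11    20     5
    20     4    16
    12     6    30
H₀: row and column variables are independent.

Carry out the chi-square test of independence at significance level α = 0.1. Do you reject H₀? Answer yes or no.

reject H₀: yes

Row totals [36, 40, 48], col totals [43, 30, 51], n=124
χ² = (11−12.48)²/12.48 + (20−8.71)²/8.71 + (5−14.81)²/14.81 + (20−13.87)²/13.87 + (4−9.68)²/9.68 + (16−16.45)²/16.45 + (12−16.65)²/16.65 + (6−11.61)²/11.61 + (30−19.74)²/19.74 = 36.6976
df = 4
p-value (upper-tail) = 0.00000
At α=0.1: p < α → reject H₀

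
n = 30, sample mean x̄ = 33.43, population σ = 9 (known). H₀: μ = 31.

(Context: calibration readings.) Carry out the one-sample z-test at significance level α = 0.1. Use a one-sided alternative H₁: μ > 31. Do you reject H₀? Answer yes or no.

reject H₀: yes

SE = σ/√n = 9/√30 = 1.6432
z = (x̄−μ₀)/SE = (33.43−31)/1.6432 = 1.4789
p-value (one-sided, H₁ greater) = 0.06959
At α=0.1: p < α → reject H₀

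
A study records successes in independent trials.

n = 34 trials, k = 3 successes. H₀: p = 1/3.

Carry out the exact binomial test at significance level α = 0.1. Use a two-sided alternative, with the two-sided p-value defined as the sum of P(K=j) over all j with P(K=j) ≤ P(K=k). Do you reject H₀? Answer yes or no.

Exact binomial: n=34, k=3, p₀=1/3=0.3333
P(X=j) = C(n,j)·p₀^j·(1−p₀)^(n−j); p = Σ P(X=j) over j with P(X=j) ≤ P(X=3)
p-value (two-sided) = 0.00157
At α=0.1: p < α → reject H₀

reject H₀: yes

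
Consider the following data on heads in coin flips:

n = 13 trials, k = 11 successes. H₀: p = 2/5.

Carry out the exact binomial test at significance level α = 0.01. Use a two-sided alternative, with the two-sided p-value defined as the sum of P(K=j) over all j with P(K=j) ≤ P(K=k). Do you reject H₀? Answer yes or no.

reject H₀: yes

Exact binomial: n=13, k=11, p₀=2/5=0.4000
P(X=j) = C(n,j)·p₀^j·(1−p₀)^(n−j); p = Σ P(X=j) over j with P(X=j) ≤ P(X=11)
p-value (two-sided) = 0.00132
At α=0.01: p < α → reject H₀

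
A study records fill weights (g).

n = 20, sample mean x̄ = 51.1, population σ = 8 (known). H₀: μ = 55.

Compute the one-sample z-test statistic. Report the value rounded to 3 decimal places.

test statistic = -2.180

SE = σ/√n = 8/√20 = 1.7889
z = (x̄−μ₀)/SE = (51.1−55)/1.7889 = -2.1802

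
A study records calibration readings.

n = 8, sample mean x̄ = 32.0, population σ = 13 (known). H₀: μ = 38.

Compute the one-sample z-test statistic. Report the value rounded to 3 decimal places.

SE = σ/√n = 13/√8 = 4.5962
z = (x̄−μ₀)/SE = (32.0−38)/4.5962 = -1.3054

test statistic = -1.305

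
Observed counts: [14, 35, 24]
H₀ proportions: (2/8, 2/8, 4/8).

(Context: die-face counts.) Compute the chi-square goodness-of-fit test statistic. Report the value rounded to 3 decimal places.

n = 73; E_i = n·p_i = [18.25, 18.25, 36.50]
χ² = (14−18.25)²/18.25 + (35−18.25)²/18.25 + (24−36.50)²/36.50 = 20.6438
df = 2

test statistic = 20.644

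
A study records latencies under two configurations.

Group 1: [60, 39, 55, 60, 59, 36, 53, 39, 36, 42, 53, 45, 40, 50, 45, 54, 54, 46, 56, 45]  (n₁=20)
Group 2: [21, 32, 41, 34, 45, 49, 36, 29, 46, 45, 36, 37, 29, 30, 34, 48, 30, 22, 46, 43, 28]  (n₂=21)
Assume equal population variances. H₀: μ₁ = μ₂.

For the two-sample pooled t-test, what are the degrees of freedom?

degrees of freedom = 39

df = n₁ + n₂ − 2 = 20 + 21 − 2 = 39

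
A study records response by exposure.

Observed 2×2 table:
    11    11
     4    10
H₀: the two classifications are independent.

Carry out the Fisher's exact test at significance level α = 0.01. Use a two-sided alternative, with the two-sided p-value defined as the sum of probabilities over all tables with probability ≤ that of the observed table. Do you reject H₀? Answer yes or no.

Margins: r₁=22, r₂=14, c₁=15, c₂=21, n=36
p_obs = C(22,11)·C(14,4)/C(36,15); sum pmf over tables with pmf ≤ p_obs
p-value (two-sided) = 0.30211
At α=0.01: p ≥ α → fail to reject H₀

reject H₀: no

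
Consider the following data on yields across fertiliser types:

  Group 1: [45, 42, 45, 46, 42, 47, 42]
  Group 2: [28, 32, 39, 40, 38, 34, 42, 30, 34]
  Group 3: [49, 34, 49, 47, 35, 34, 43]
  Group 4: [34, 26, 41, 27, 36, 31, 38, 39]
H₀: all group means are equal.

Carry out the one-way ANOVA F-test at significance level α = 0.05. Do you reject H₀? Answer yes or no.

Group means [44.14, 35.22, 41.57, 34.00], grand mean 38.355
SSB = Σnᵢ(x̄ᵢ−x̄)² = 546.970; SSW = ΣΣ(x−x̄ᵢ)² = 726.127
MSB = 546.970/3 = 182.3233; MSW = 726.127/27 = 26.8936
F = MSB/MSW = 6.7794
df = (3, 27)
p-value (upper-tail) = 0.00149
At α=0.05: p < α → reject H₀

reject H₀: yes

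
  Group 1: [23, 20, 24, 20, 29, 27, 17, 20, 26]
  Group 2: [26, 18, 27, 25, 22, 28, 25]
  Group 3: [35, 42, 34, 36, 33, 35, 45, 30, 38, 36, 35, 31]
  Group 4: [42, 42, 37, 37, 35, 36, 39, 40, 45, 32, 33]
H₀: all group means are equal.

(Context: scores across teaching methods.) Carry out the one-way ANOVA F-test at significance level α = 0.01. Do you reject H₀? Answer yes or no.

reject H₀: yes

Group means [22.89, 24.43, 35.83, 38.00], grand mean 31.410
SSB = Σnᵢ(x̄ᵢ−x̄)² = 1707.166; SSW = ΣΣ(x−x̄ᵢ)² = 554.270
MSB = 1707.166/3 = 569.0554; MSW = 554.270/35 = 15.8363
F = MSB/MSW = 35.9336
df = (3, 35)
p-value (upper-tail) = 0.00000
At α=0.01: p < α → reject H₀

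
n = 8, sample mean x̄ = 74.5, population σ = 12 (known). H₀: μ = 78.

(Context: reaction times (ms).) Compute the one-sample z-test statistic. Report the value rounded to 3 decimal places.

test statistic = -0.825

SE = σ/√n = 12/√8 = 4.2426
z = (x̄−μ₀)/SE = (74.5−78)/4.2426 = -0.8250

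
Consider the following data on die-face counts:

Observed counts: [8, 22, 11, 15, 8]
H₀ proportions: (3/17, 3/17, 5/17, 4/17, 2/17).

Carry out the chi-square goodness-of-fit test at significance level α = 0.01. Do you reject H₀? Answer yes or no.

n = 64; E_i = n·p_i = [11.29, 11.29, 18.82, 15.06, 7.53]
χ² = (8−11.29)²/11.29 + (22−11.29)²/11.29 + (11−18.82)²/18.82 + (15−15.06)²/15.06 + (8−7.53)²/7.53 = 14.3904
df = 4
p-value (upper-tail) = 0.00615
At α=0.01: p < α → reject H₀

reject H₀: yes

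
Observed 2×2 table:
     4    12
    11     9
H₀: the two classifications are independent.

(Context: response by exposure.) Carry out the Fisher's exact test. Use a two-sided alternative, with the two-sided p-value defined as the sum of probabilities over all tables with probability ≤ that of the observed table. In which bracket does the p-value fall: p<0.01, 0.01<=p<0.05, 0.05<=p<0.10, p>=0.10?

p-value bracket: 0.05<=p<0.10

Margins: r₁=16, r₂=20, c₁=15, c₂=21, n=36
p_obs = C(16,4)·C(20,11)/C(36,15); sum pmf over tables with pmf ≤ p_obs
p-value (two-sided) = 0.09585
→ bracket: 0.05<=p<0.10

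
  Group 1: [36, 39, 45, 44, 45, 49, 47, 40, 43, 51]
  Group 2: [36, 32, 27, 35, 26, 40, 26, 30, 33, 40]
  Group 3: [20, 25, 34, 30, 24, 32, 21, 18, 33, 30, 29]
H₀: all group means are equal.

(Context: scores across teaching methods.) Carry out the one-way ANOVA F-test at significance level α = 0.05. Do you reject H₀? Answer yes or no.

Group means [43.90, 32.50, 26.91], grand mean 34.194
SSB = Σnᵢ(x̄ᵢ−x̄)² = 1554.530; SSW = ΣΣ(x−x̄ᵢ)² = 754.309
MSB = 1554.530/2 = 777.2648; MSW = 754.309/28 = 26.9396
F = MSB/MSW = 28.8521
df = (2, 28)
p-value (upper-tail) = 0.00000
At α=0.05: p < α → reject H₀

reject H₀: yes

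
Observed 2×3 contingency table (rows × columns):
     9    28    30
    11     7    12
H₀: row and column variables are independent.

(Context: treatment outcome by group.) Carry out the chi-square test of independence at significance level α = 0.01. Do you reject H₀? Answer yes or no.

Row totals [67, 30], col totals [20, 35, 42], n=97
χ² = (9−13.81)²/13.81 + (28−24.18)²/24.18 + (30−29.01)²/29.01 + (11−6.19)²/6.19 + (7−10.82)²/10.82 + (12−12.99)²/12.99 = 7.4908
df = 2
p-value (upper-tail) = 0.02363
At α=0.01: p ≥ α → fail to reject H₀

reject H₀: no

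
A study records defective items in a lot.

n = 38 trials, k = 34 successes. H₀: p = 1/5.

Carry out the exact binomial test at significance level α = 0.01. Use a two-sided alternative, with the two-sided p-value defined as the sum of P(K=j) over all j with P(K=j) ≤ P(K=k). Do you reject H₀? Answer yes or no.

reject H₀: yes

Exact binomial: n=38, k=34, p₀=1/5=0.2000
P(X=j) = C(n,j)·p₀^j·(1−p₀)^(n−j); p = Σ P(X=j) over j with P(X=j) ≤ P(X=34)
p-value (two-sided) = 0.00000
At α=0.01: p < α → reject H₀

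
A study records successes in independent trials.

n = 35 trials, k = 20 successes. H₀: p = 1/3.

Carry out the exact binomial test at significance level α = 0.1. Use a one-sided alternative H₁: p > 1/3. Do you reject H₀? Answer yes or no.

reject H₀: yes

Exact binomial: n=35, k=20, p₀=1/3=0.3333
P(X≥20) from Σ C(n,i)·p₀^i·(1−p₀)^(n−i)
p-value (one-sided, H₁ greater) = 0.00322
At α=0.1: p < α → reject H₀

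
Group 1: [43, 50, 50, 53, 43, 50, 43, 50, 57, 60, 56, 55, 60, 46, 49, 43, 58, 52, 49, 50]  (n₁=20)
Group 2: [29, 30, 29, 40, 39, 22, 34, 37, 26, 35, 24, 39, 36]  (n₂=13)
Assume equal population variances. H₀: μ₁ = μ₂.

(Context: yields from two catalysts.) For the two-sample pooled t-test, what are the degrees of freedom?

df = n₁ + n₂ − 2 = 20 + 13 − 2 = 31

degrees of freedom = 31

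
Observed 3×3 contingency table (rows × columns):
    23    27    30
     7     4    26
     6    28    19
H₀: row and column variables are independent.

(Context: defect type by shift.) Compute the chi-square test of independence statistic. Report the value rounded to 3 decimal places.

Row totals [80, 37, 53], col totals [36, 59, 75], n=170
χ² = (23−16.94)²/16.94 + (27−27.76)²/27.76 + (30−35.29)²/35.29 + (7−7.84)²/7.84 + (4−12.84)²/12.84 + (26−16.32)²/16.32 + (6−11.22)²/11.22 + (28−18.39)²/18.39 + (19−23.38)²/23.38 = 23.1633
df = 4

test statistic = 23.163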